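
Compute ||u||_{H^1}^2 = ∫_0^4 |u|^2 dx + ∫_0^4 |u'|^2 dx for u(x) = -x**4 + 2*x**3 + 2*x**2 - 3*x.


||u||_{H^1}^2 = 4166732/315

The H^1 norm (squared) on an interval (0, L) is
  ||u||_{H^1}^2 = ∫_0^L u(x)^2 dx + ∫_0^L u'(x)^2 dx.
Compute u'(x) = -4*x**3 + 6*x**2 + 4*x - 3.
Then u(x)^2 = x**8 - 4*x**7 + 14*x**5 - 8*x**4 - 12*x**3 + 9*x**2 and u'(x)^2 = 16*x**6 - 48*x**5 + 4*x**4 + 72*x**3 - 20*x**2 - 24*x + 9.
Integrate each monomial from 0 to 4 using ∫_0^4 c·x^n dx = c·4^(n+1)/(n+1):
  ∫_0^4 u(x)^2 dx = ∫_0^4 (x^8 - 4*x^7 + 14*x^5 - 8*x^4 - 12*x^3 + 9*x^2) dx. Term by term:
    ∫_0^4 x^8 dx = 262144/9;  ∫_0^4 -4*x^7 dx = -32768;  ∫_0^4 14*x^5 dx = 28672/3;
    ∫_0^4 -8*x^4 dx = -8192/5;  ∫_0^4 -12*x^3 dx = -768;  ∫_0^4 9*x^2 dx = 192.
  Sum: 262144/9 − 32768 + 28672/3 − 8192/5 − 768 + 192 = 166592/45.
  ∫_0^4 u'(x)^2 dx = ∫_0^4 (16*x^6 - 48*x^5 + 4*x^4 + 72*x^3 - 20*x^2 - 24*x + 9) dx. Term by term:
    ∫_0^4 16*x^6 dx = 262144/7;  ∫_0^4 -48*x^5 dx = -32768;  ∫_0^4 4*x^4 dx = 4096/5;
    ∫_0^4 72*x^3 dx = 4608;  ∫_0^4 -20*x^2 dx = -1280/3;  ∫_0^4 -24*x dx = -192;
    ∫_0^4 9 dx = 36.
  Sum: 262144/7 − 32768 + 4096/5 + 4608 − 1280/3 − 192 + 36 = 1000196/105.
Adding: ||u||_{H^1}^2 = 166592/45 + 1000196/105 = 4166732/315.


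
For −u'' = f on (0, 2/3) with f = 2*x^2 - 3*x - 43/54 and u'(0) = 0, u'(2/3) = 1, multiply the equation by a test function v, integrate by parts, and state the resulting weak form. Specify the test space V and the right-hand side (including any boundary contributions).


V = H^1(0, 2/3) (v unrestricted at boundary; u is determined up to an additive constant); weak form: ∫_0^2/3 u'v' dx = ∫_0^2/3 (2*x^2 - 3*x - 43/54) v dx + v(2/3) for all v ∈ V.

Multiply both sides by a test function v and integrate from 0 to 2/3:
  ∫_0^2/3 −u''(x) v(x) dx = ∫_0^2/3 f(x) v(x) dx.
Integrate the LHS by parts once:
  ∫_0^2/3 −u'' v dx = −[u'(x) v(x)]_0^2/3 + ∫_0^2/3 u'(x) v'(x) dx.
Thus ∫_0^2/3 u'(x) v'(x) dx = ∫_0^2/3 f(x) v(x) dx + [u'(x) v(x)]_0^2/3.
Choose V so that boundary terms are either known or forced to vanish.
u has inhomogeneous Neumann u'(0) = 0, u'(2/3) = 1. [u' v]_0^2/3 = (1)·v(2/3) − (0)·v(0) = v(2/3). Take V = H^1(0, 2/3); boundary term becomes part of RHS.
Weak formulation: find u (satisfying any essential BC) such that ∫_0^2/3 u'(x) v'(x) dx = ∫_0^2/3 f v dx + v(2/3) for all v ∈ V (Neumann data are natural BCs: they enter the RHS as boundary terms).
Substituting f(x) = 2*x^2 - 3*x - 43/54, the right-hand side is ∫_0^2/3 (2*x^2 - 3*x - 43/54) v dx + v(2/3).
Compatibility check (pure Neumann): taking v ≡ 1 ∈ V gives 0 = ∫_0^2/3 f dx + (1) − (0), i.e. ∫_0^2/3 f dx must equal u'(0) − u'(2/3) = -1. Indeed ∫_0^2/3 (2*x^2 - 3*x - 43/54) dx = -1, so the data are compatible. The solution is then unique only up to an additive constant (fix it e.g. by requiring ∫_0^2/3 u dx = 0).


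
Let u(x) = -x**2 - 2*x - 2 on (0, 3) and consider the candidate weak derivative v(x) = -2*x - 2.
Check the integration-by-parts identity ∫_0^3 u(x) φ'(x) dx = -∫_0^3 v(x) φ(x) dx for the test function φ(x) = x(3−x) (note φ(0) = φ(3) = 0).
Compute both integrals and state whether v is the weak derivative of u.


LHS = 45/2, RHS = 45/2. Yes, v = u' weakly.

u(x) = -x**2 - 2*x - 2, classical derivative u'(x) = -2*x - 2.
φ(x) = x(3−x), so φ'(x) = 3 - 2*x.
Note φ(0) = φ(3) = 0, so the boundary term u·φ vanishes.
LHS = ∫_0^3 u(x) φ'(x) dx = ∫_0^3 (2*x^3 + x^2 - 2*x - 6) dx. Term by term:
  ∫_0^3 2*x^3 dx = 81/2;  ∫_0^3 x^2 dx = 9;  ∫_0^3 -2*x dx = -9;
  ∫_0^3 -6 dx = -18.
Sum: 81/2 + 9 − 9 − 18 = 45/2.
So LHS = 45/2.
∫_0^3 v(x) φ(x) dx = ∫_0^3 (2*x^3 - 4*x^2 - 6*x) dx. Term by term:
  ∫_0^3 2*x^3 dx = 81/2;  ∫_0^3 -4*x^2 dx = -36;  ∫_0^3 -6*x dx = -27.
Sum: 81/2 − 36 − 27 = -45/2.
So RHS = -∫_0^3 v(x) φ(x) dx = 45/2.
LHS = RHS, so the identity holds for this test φ.
Moreover u is smooth here and v(x) = u'(x) = -2*x - 2 pointwise, so the identity holds for every test function. Hence v is the weak derivative of u.


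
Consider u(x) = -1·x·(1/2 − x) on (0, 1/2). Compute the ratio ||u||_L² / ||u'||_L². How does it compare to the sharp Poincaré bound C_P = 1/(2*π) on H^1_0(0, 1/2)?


||u||_L² / ||u'||_L² = sqrt(10)/20 < C_P = 1/(2*π).

u(x) = -1·x·(1/2 − x), so u'(x) = 2*x - 1/2.
u(x) = -1·x·(1/2 − x) vanishes at x = 0 and x = 1/2, so u ∈ H^1_0(0, 1/2). Differentiate via the product rule and integrate the resulting polynomials term by term.
  ∫_0^1/2 u² dx = ∫_0^1/2 (x^4 - x^3 + x^2/4) dx. Term by term:
    ∫_0^1/2 x^4 dx = 1/160;  ∫_0^1/2 -x^3 dx = -1/64;  ∫_0^1/2 x^2/4 dx = 1/96.
  Sum: 1/160 − 1/64 + 1/96 = 1/960.
  ∫_0^1/2 (u')² dx = ∫_0^1/2 (4*x^2 - 2*x + 1/4) dx. Term by term:
    ∫_0^1/2 4*x^2 dx = 1/6;  ∫_0^1/2 -2*x dx = -1/4;  ∫_0^1/2 1/4 dx = 1/8.
  Sum: 1/6 − 1/4 + 1/8 = 1/24.
∫_0^1/2 u² dx = 1/960, so ||u||_L² = sqrt(15)/120.
∫_0^1/2 (u')² dx = 1/24, so ||u'||_L² = sqrt(6)/12.
Ratio ||u||_L² / ||u'||_L² = sqrt(10)/20.
Sharp Poincaré constant on H^1_0(0, 1/2) is C_P = L/π = 1/(2*π), achieved by sin(2*π·x).
A polynomial bump cannot attain the sharp Poincaré constant (only the first sine eigenfunction does), so the ratio is strictly less than C_P, consistent with ||u||_L² ≤ C_P ||u'||_L².


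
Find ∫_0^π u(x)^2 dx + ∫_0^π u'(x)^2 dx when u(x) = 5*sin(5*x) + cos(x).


||u||_{H^1(0,π)}^2 = 326*π

u'(x) = -sin(x) + 25*cos(5*x).
Expand u² and (u')² and integrate term by term on (0, π), using: for integers n ≥ 1, ∫_0^π sin²(nx) dx = ∫_0^π cos²(nx) dx = π/2; for n ≠ n', ∫_0^π sin(nx)sin(n'x) dx = ∫_0^π cos(nx)cos(n'x) dx = 0; and by product-to-sum, ∫_0^π sin(nx)cos(n'x) dx = ½∫_0^π [sin((n+n')x) + sin((n−n')x)] dx, which is 0 when n+n' is even and 2n/(n²−n'²) when n+n' is odd (it need not vanish on (0, π)).
  u² squared terms: (5)²·∫sin(5x)² dx = 25·π/2 = 25*π/2;  (1)²·∫cos(x)² dx = 1·π/2 = π/2.
  u² cross terms: 2·(5)·(1)·∫sin(5x)·cos(x) dx = 10·(0) = 0.
  So ∫_0^π u² dx = 25*π/2 + π/2 + 0 = 13*π.
  (u')² squared terms: (-1)²·∫sin(x)² dx = 1·π/2 = π/2;  (25)²·∫cos(5x)² dx = 625·π/2 = 625*π/2.
  (u')² cross terms: 2·(-1)·(25)·∫sin(x)·cos(5x) dx = -50·(0) = 0.
  So ∫_0^π (u')² dx = π/2 + 625*π/2 + 0 = 313*π.
||u||_{H^1}^2 = (13*π) + (313*π) = 326*π.


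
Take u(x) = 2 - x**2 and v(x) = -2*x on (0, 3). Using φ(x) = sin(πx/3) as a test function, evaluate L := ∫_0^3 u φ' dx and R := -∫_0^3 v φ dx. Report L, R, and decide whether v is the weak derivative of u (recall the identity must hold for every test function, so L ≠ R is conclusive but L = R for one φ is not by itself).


LHS = 18/π, RHS = 18/π. Yes, v = u' weakly.

u(x) = 2 - x**2, classical derivative u'(x) = -2*x.
φ(x) = sin(πx/3), so φ'(x) = π*cos(π*x/3)/3.
Note φ(0) = φ(3) = 0, so the boundary term u·φ vanishes.
LHS = ∫_0^3 u(x) φ'(x) dx = ∫_0^3 (-π*x^2*cos(π*x/3)/3 + 2*π*cos(π*x/3)/3) dx. Term by term:
  ∫_0^3 2*π*cos(π*x/3)/3 dx = 0;  ∫_0^3 -π*x^2*cos(π*x/3)/3 dx = 18/π.
Sum: 0 + 18/π = 18/π.
So LHS = 18/π.
∫_0^3 v(x) φ(x) dx = ∫_0^3 (-2*x*sin(π*x/3)) dx. Term by term:
  ∫_0^3 -2*x*sin(π*x/3) dx = -18/π.
So RHS = -∫_0^3 v(x) φ(x) dx = 18/π.
LHS = RHS, so the identity holds for this test φ.
Moreover u is smooth here and v(x) = u'(x) = -2*x pointwise, so the identity holds for every test function. Hence v is the weak derivative of u.


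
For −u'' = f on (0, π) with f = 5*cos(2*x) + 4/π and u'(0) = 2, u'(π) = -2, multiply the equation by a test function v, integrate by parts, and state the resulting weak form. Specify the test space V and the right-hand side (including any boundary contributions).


V = H^1(0, π) (v unrestricted at boundary; u is determined up to an additive constant); weak form: ∫_0^π u'v' dx = ∫_0^π (5*cos(2*x) + 4/π) v dx − 2·v(π) − 2·v(0) for all v ∈ V.

Multiply both sides by a test function v and integrate from 0 to π:
  ∫_0^π −u''(x) v(x) dx = ∫_0^π f(x) v(x) dx.
Integrate the LHS by parts once:
  ∫_0^π −u'' v dx = −[u'(x) v(x)]_0^π + ∫_0^π u'(x) v'(x) dx.
Thus ∫_0^π u'(x) v'(x) dx = ∫_0^π f(x) v(x) dx + [u'(x) v(x)]_0^π.
Choose V so that boundary terms are either known or forced to vanish.
u has inhomogeneous Neumann u'(0) = 2, u'(π) = -2. [u' v]_0^π = (-2)·v(π) − (2)·v(0) = − 2·v(π) − 2·v(0). Take V = H^1(0, π); boundary term becomes part of RHS.
Weak formulation: find u (satisfying any essential BC) such that ∫_0^π u'(x) v'(x) dx = ∫_0^π f v dx − 2·v(π) − 2·v(0) for all v ∈ V (Neumann data are natural BCs: they enter the RHS as boundary terms).
Substituting f(x) = 5*cos(2*x) + 4/π, the right-hand side is ∫_0^π (5*cos(2*x) + 4/π) v dx − 2·v(π) − 2·v(0).
Compatibility check (pure Neumann): taking v ≡ 1 ∈ V gives 0 = ∫_0^π f dx + (-2) − (2), i.e. ∫_0^π f dx must equal u'(0) − u'(π) = 4. Indeed ∫_0^π (5*cos(2*x) + 4/π) dx = 4, so the data are compatible. The solution is then unique only up to an additive constant (fix it e.g. by requiring ∫_0^π u dx = 0).


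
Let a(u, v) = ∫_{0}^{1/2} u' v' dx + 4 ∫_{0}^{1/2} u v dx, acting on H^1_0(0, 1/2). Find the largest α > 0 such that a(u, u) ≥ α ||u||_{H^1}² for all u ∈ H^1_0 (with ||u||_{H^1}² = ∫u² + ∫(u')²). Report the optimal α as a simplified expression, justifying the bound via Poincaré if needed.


α = 1

Coercivity of a(·,·) on H^1_0(0, 1/2) means a(u, u) ≥ α ||u||_{H^1}² for every u ∈ H^1_0.
The interval has length L = 1/2, and Poincaré/coercivity depend only on L. Here a(u, u) = ∫(u')² + (4)·∫u².
Here c = 4 ≥ 1, so a(u,u) = ∫(u')² + c∫u² ≥ ∫(u')² + ∫u² = ||u||_{H^1}², i.e. α = 1 works. No larger α is possible: a(u,u) ≥ α||u||_{H^1}² means (1−α)∫(u')² ≥ (α−c)∫u², and for the modes u_n = sin(nπ(x−x₀)/L) (x₀ the left endpoint) one has ∫u_n²/∫(u_n')² = (L/(nπ))² → 0, so a(u_n,u_n)/||u_n||_{H^1}² → 1. Hence the optimal constant is α = 1.
Therefore α = 1.


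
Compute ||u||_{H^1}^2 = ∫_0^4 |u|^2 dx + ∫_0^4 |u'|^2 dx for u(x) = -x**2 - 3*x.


||u||_{H^1}^2 = 14972/15

The H^1 norm (squared) on an interval (0, L) is
  ||u||_{H^1}^2 = ∫_0^L u(x)^2 dx + ∫_0^L u'(x)^2 dx.
Compute u'(x) = -2*x - 3.
Then u(x)^2 = x**4 + 6*x**3 + 9*x**2 and u'(x)^2 = 4*x**2 + 12*x + 9.
Integrate each monomial from 0 to 4 using ∫_0^4 c·x^n dx = c·4^(n+1)/(n+1):
  ∫_0^4 u(x)^2 dx = ∫_0^4 (x^4 + 6*x^3 + 9*x^2) dx. Term by term:
    ∫_0^4 x^4 dx = 1024/5;  ∫_0^4 6*x^3 dx = 384;  ∫_0^4 9*x^2 dx = 192.
  Sum: 1024/5 + 384 + 192 = 3904/5.
  ∫_0^4 u'(x)^2 dx = ∫_0^4 (4*x^2 + 12*x + 9) dx. Term by term:
    ∫_0^4 4*x^2 dx = 256/3;  ∫_0^4 12*x dx = 96;  ∫_0^4 9 dx = 36.
  Sum: 256/3 + 96 + 36 = 652/3.
Adding: ||u||_{H^1}^2 = 3904/5 + 652/3 = 14972/15.


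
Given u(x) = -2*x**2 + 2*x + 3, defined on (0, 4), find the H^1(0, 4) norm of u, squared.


||u||_{H^1}^2 = 7468/15

The H^1 norm (squared) on an interval (0, L) is
  ||u||_{H^1}^2 = ∫_0^L u(x)^2 dx + ∫_0^L u'(x)^2 dx.
Compute u'(x) = 2 - 4*x.
Then u(x)^2 = 4*x**4 - 8*x**3 - 8*x**2 + 12*x + 9 and u'(x)^2 = 16*x**2 - 16*x + 4.
Integrate each monomial from 0 to 4 using ∫_0^4 c·x^n dx = c·4^(n+1)/(n+1):
  ∫_0^4 u(x)^2 dx = ∫_0^4 (4*x^4 - 8*x^3 - 8*x^2 + 12*x + 9) dx. Term by term:
    ∫_0^4 4*x^4 dx = 4096/5;  ∫_0^4 -8*x^3 dx = -512;  ∫_0^4 -8*x^2 dx = -512/3;
    ∫_0^4 12*x dx = 96;  ∫_0^4 9 dx = 36.
  Sum: 4096/5 − 512 − 512/3 + 96 + 36 = 4028/15.
  ∫_0^4 u'(x)^2 dx = ∫_0^4 (16*x^2 - 16*x + 4) dx. Term by term:
    ∫_0^4 16*x^2 dx = 1024/3;  ∫_0^4 -16*x dx = -128;  ∫_0^4 4 dx = 16.
  Sum: 1024/3 − 128 + 16 = 688/3.
Adding: ||u||_{H^1}^2 = 4028/15 + 688/3 = 7468/15.


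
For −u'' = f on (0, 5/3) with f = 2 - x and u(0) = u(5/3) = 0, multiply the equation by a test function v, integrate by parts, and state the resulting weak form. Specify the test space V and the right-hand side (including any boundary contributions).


V = H^1_0(0, 5/3) (so v(0) = v(5/3) = 0); weak form: ∫_0^5/3 u'v' dx = ∫_0^5/3 (2 - x) v dx for all v ∈ V.

Multiply both sides by a test function v and integrate from 0 to 5/3:
  ∫_0^5/3 −u''(x) v(x) dx = ∫_0^5/3 f(x) v(x) dx.
Integrate the LHS by parts once:
  ∫_0^5/3 −u'' v dx = −[u'(x) v(x)]_0^5/3 + ∫_0^5/3 u'(x) v'(x) dx.
Thus ∫_0^5/3 u'(x) v'(x) dx = ∫_0^5/3 f(x) v(x) dx + [u'(x) v(x)]_0^5/3.
Choose V so that boundary terms are either known or forced to vanish.
u is Dirichlet: u(0) = u(5/3) = 0. Let V = H^1_0(0, 5/3); then v(0) = v(5/3) = 0, and [u' v]_0^5/3 = 0.
Weak formulation: find u (satisfying any essential BC) such that ∫_0^5/3 u'(x) v'(x) dx = ∫_0^5/3 f v dx for all v ∈ V.
Substituting f(x) = 2 - x, the right-hand side is ∫_0^5/3 (2 - x) v dx.


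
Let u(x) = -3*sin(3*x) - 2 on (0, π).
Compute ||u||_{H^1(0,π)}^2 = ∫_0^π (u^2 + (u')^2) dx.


||u||_{H^1(0,π)}^2 = 8 + 49*π

u'(x) = -9*cos(3*x).
Expand u² and (u')² and integrate term by term on (0, π), using: for integers n ≥ 1, ∫_0^π sin²(nx) dx = ∫_0^π cos²(nx) dx = π/2; for n ≠ n', ∫_0^π sin(nx)sin(n'x) dx = ∫_0^π cos(nx)cos(n'x) dx = 0; and by product-to-sum, ∫_0^π sin(nx)cos(n'x) dx = ½∫_0^π [sin((n+n')x) + sin((n−n')x)] dx, which is 0 when n+n' is even and 2n/(n²−n'²) when n+n' is odd (it need not vanish on (0, π)). For the constant mode: ∫_0^π 1 dx = π, ∫_0^π cos(nx) dx = 0, ∫_0^π sin(nx) dx = (1−(−1)^n)/n.
  u² squared terms: (-2)²·∫1 dx = 4·π = 4*π;  (-3)²·∫sin(3x)² dx = 9·π/2 = 9*π/2.
  u² cross terms: 2·(-2)·(-3)·∫1·sin(3x) dx = 12·(2/3) = 8.
  So ∫_0^π u² dx = 4*π + 9*π/2 + 8 = 8 + 17*π/2.
  (u')² squared terms: (-9)²·∫cos(3x)² dx = 81·π/2 = 81*π/2.
  So ∫_0^π (u')² dx = 81*π/2.
||u||_{H^1}^2 = (8 + 17*π/2) + (81*π/2) = 8 + 49*π.


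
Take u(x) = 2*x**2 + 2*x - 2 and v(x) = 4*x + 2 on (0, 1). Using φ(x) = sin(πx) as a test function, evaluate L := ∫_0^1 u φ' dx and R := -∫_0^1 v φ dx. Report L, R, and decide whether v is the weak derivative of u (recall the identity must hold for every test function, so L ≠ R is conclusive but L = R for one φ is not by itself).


LHS = -8/π, RHS = -8/π. Yes, v = u' weakly.

u(x) = 2*x**2 + 2*x - 2, classical derivative u'(x) = 4*x + 2.
φ(x) = sin(πx), so φ'(x) = π*cos(π*x).
Note φ(0) = φ(1) = 0, so the boundary term u·φ vanishes.
LHS = ∫_0^1 u(x) φ'(x) dx = ∫_0^1 (2*π*x^2*cos(π*x) + 2*π*x*cos(π*x) - 2*π*cos(π*x)) dx. Term by term:
  ∫_0^1 -2*π*cos(π*x) dx = 0;  ∫_0^1 2*π*x*cos(π*x) dx = -4/π;  ∫_0^1 2*π*x^2*cos(π*x) dx = -4/π.
Sum: 0 − 4/π − 4/π = -8/π.
So LHS = -8/π.
∫_0^1 v(x) φ(x) dx = ∫_0^1 (4*x*sin(π*x) + 2*sin(π*x)) dx. Term by term:
  ∫_0^1 2*sin(π*x) dx = 4/π;  ∫_0^1 4*x*sin(π*x) dx = 4/π.
Sum: 4/π + 4/π = 8/π.
So RHS = -∫_0^1 v(x) φ(x) dx = -8/π.
LHS = RHS, so the identity holds for this test φ.
Moreover u is smooth here and v(x) = u'(x) = 4*x + 2 pointwise, so the identity holds for every test function. Hence v is the weak derivative of u.


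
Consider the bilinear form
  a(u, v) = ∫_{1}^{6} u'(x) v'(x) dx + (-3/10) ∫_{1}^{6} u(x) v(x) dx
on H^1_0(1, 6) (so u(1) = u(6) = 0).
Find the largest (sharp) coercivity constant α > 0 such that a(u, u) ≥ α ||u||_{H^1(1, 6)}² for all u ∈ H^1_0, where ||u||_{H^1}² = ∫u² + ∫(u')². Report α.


α = (-15/2 + π^2)/(π^2 + 25)

Coercivity of a(·,·) on H^1_0(1, 6) means a(u, u) ≥ α ||u||_{H^1}² for every u ∈ H^1_0.
The interval has length L = 5, and Poincaré/coercivity depend only on L. Here a(u, u) = ∫(u')² + (-3/10)·∫u².
Here c = -3/10 < 0 with |c| < (π/L)² = π^2/25, so coercivity still holds. The condition a(u,u) ≥ α||u||_{H^1}² reads (1−α)∫(u')² ≥ (α−c)∫u². Any admissible α is ≤ 1 (rapidly oscillating u have ∫u²/∫(u')² → 0), and α = 1 would force 0 ≥ (1−c)∫u², impossible since c < 1; so 1−α > 0. By the sharp Poincaré inequality on H^1_0 of an interval of length L, ∫(u')² ≥ (π/L)²∫u² with equality for the first sine mode sin(π(x−x₀)/L) (x₀ the left endpoint), so the inequality holds for all u iff (1−α)(π/L)² ≥ α − c, i.e. α ≤ ((π/L)² + c)/((π/L)² + 1) = (1 + c(L/π)²)/(1 + (L/π)²). (Direct route, valid since c ≤ 0: Poincaré gives c∫u² ≥ c(L/π)²∫(u')², so a(u,u) ≥ (1 + c(L/π)²)∫(u')², while ||u||_{H^1}² ≤ (1 + (L/π)²)∫(u')²; dividing yields the same α.) With (π/L)² = π^2/25 and c = -3/10, the largest admissible constant is α = ((π/L)² + c)/((π/L)² + 1).
Simplifying, α = (-15/2 + π^2)/(π^2 + 25).


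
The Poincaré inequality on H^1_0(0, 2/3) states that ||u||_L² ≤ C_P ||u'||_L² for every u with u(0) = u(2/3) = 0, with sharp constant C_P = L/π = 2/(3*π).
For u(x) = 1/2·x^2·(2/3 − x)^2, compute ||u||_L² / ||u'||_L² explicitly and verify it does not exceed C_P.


||u||_L² / ||u'||_L² = sqrt(3)/9 < C_P = 2/(3*π).

u(x) = 1/2·x^2·(2/3 − x)^2, so u'(x) = 2*x*(3*x - 2)*(3*x - 1)/9.
u(x) = 1/2·x^2·(2/3 − x)^2 vanishes at x = 0 and x = 2/3, so u ∈ H^1_0(0, 2/3). Differentiate via the product rule and integrate the resulting polynomials term by term.
  ∫_0^2/3 u² dx = ∫_0^2/3 (x^8/4 - 2*x^7/3 + 2*x^6/3 - 8*x^5/27 + 4*x^4/81) dx. Term by term:
    ∫_0^2/3 x^8/4 dx = 128/177147;  ∫_0^2/3 -2*x^7/3 dx = -64/19683;  ∫_0^2/3 2*x^6/3 dx = 256/45927;
    ∫_0^2/3 -8*x^5/27 dx = -256/59049;  ∫_0^2/3 4*x^4/81 dx = 128/98415.
  Sum: 128/177147 − 64/19683 + 256/45927 − 256/59049 + 128/98415 = 64/6200145.
  ∫_0^2/3 (u')² dx = ∫_0^2/3 (4*x^6 - 8*x^5 + 52*x^4/9 - 16*x^3/9 + 16*x^2/81) dx. Term by term:
    ∫_0^2/3 4*x^6 dx = 512/15309;  ∫_0^2/3 -8*x^5 dx = -256/2187;  ∫_0^2/3 52*x^4/9 dx = 1664/10935;
    ∫_0^2/3 -16*x^3/9 dx = -64/729;  ∫_0^2/3 16*x^2/81 dx = 128/6561.
  Sum: 512/15309 − 256/2187 + 1664/10935 − 64/729 + 128/6561 = 64/229635.
∫_0^2/3 u² dx = 64/6200145, so ||u||_L² = 8*sqrt(105)/25515.
∫_0^2/3 (u')² dx = 64/229635, so ||u'||_L² = 8*sqrt(35)/2835.
Ratio ||u||_L² / ||u'||_L² = sqrt(3)/9.
Sharp Poincaré constant on H^1_0(0, 2/3) is C_P = L/π = 2/(3*π), achieved by sin(3*π/2·x).
A polynomial bump cannot attain the sharp Poincaré constant (only the first sine eigenfunction does), so the ratio is strictly less than C_P, consistent with ||u||_L² ≤ C_P ||u'||_L².


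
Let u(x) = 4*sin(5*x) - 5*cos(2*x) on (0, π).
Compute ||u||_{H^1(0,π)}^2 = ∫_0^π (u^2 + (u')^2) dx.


||u||_{H^1(0,π)}^2 = -2000/21 + 541*π/2

u'(x) = 10*sin(2*x) + 20*cos(5*x).
Expand u² and (u')² and integrate term by term on (0, π), using: for integers n ≥ 1, ∫_0^π sin²(nx) dx = ∫_0^π cos²(nx) dx = π/2; for n ≠ n', ∫_0^π sin(nx)sin(n'x) dx = ∫_0^π cos(nx)cos(n'x) dx = 0; and by product-to-sum, ∫_0^π sin(nx)cos(n'x) dx = ½∫_0^π [sin((n+n')x) + sin((n−n')x)] dx, which is 0 when n+n' is even and 2n/(n²−n'²) when n+n' is odd (it need not vanish on (0, π)).
  u² squared terms: (-5)²·∫cos(2x)² dx = 25·π/2 = 25*π/2;  (4)²·∫sin(5x)² dx = 16·π/2 = 8*π.
  u² cross terms: 2·(-5)·(4)·∫cos(2x)·sin(5x) dx = -40·(10/21) = -400/21.
  So ∫_0^π u² dx = 25*π/2 + 8*π − 400/21 = -400/21 + 41*π/2.
  (u')² squared terms: (10)²·∫sin(2x)² dx = 100·π/2 = 50*π;  (20)²·∫cos(5x)² dx = 400·π/2 = 200*π.
  (u')² cross terms: 2·(10)·(20)·∫sin(2x)·cos(5x) dx = 400·(-4/21) = -1600/21.
  So ∫_0^π (u')² dx = 50*π + 200*π − 1600/21 = -1600/21 + 250*π.
||u||_{H^1}^2 = (-400/21 + 41*π/2) + (-1600/21 + 250*π) = -2000/21 + 541*π/2.


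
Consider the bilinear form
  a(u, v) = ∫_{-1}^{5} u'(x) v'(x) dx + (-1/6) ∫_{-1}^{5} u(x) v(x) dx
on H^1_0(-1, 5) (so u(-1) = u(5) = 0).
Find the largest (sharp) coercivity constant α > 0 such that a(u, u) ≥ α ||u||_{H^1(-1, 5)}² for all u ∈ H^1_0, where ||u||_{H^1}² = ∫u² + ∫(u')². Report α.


α = (-6 + π^2)/(π^2 + 36)

Coercivity of a(·,·) on H^1_0(-1, 5) means a(u, u) ≥ α ||u||_{H^1}² for every u ∈ H^1_0.
The interval has length L = 6, and Poincaré/coercivity depend only on L. Here a(u, u) = ∫(u')² + (-1/6)·∫u².
Here c = -1/6 < 0 with |c| < (π/L)² = π^2/36, so coercivity still holds. The condition a(u,u) ≥ α||u||_{H^1}² reads (1−α)∫(u')² ≥ (α−c)∫u². Any admissible α is ≤ 1 (rapidly oscillating u have ∫u²/∫(u')² → 0), and α = 1 would force 0 ≥ (1−c)∫u², impossible since c < 1; so 1−α > 0. By the sharp Poincaré inequality on H^1_0 of an interval of length L, ∫(u')² ≥ (π/L)²∫u² with equality for the first sine mode sin(π(x−x₀)/L) (x₀ the left endpoint), so the inequality holds for all u iff (1−α)(π/L)² ≥ α − c, i.e. α ≤ ((π/L)² + c)/((π/L)² + 1) = (1 + c(L/π)²)/(1 + (L/π)²). (Direct route, valid since c ≤ 0: Poincaré gives c∫u² ≥ c(L/π)²∫(u')², so a(u,u) ≥ (1 + c(L/π)²)∫(u')², while ||u||_{H^1}² ≤ (1 + (L/π)²)∫(u')²; dividing yields the same α.) With (π/L)² = π^2/36 and c = -1/6, the largest admissible constant is α = ((π/L)² + c)/((π/L)² + 1).
Simplifying, α = (-6 + π^2)/(π^2 + 36).


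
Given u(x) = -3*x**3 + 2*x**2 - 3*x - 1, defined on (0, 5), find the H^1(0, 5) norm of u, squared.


||u||_{H^1}^2 = 1740675/14

The H^1 norm (squared) on an interval (0, L) is
  ||u||_{H^1}^2 = ∫_0^L u(x)^2 dx + ∫_0^L u'(x)^2 dx.
Compute u'(x) = -9*x**2 + 4*x - 3.
Then u(x)^2 = 9*x**6 - 12*x**5 + 22*x**4 - 6*x**3 + 5*x**2 + 6*x + 1 and u'(x)^2 = 81*x**4 - 72*x**3 + 70*x**2 - 24*x + 9.
Integrate each monomial from 0 to 5 using ∫_0^5 c·x^n dx = c·5^(n+1)/(n+1):
  ∫_0^5 u(x)^2 dx = ∫_0^5 (9*x^6 - 12*x^5 + 22*x^4 - 6*x^3 + 5*x^2 + 6*x + 1) dx. Term by term:
    ∫_0^5 9*x^6 dx = 703125/7;  ∫_0^5 -12*x^5 dx = -31250;  ∫_0^5 22*x^4 dx = 13750;
    ∫_0^5 -6*x^3 dx = -1875/2;  ∫_0^5 5*x^2 dx = 625/3;  ∫_0^5 6*x dx = 75;
    ∫_0^5 1 dx = 5.
  Sum: 703125/7 − 31250 + 13750 − 1875/2 + 625/3 + 75 + 5 = 3456485/42.
  ∫_0^5 u'(x)^2 dx = ∫_0^5 (81*x^4 - 72*x^3 + 70*x^2 - 24*x + 9) dx. Term by term:
    ∫_0^5 81*x^4 dx = 50625;  ∫_0^5 -72*x^3 dx = -11250;  ∫_0^5 70*x^2 dx = 8750/3;
    ∫_0^5 -24*x dx = -300;  ∫_0^5 9 dx = 45.
  Sum: 50625 − 11250 + 8750/3 − 300 + 45 = 126110/3.
Adding: ||u||_{H^1}^2 = 3456485/42 + 126110/3 = 1740675/14.


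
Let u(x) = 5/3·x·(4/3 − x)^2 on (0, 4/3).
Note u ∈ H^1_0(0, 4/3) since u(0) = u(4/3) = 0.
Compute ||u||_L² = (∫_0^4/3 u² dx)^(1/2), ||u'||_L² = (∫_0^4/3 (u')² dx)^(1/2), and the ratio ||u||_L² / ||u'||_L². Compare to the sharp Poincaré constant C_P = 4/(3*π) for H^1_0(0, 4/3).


||u||_L² / ||u'||_L² = 2*sqrt(14)/21 < C_P = 4/(3*π).

u(x) = 5/3·x·(4/3 − x)^2, so u'(x) = 5*x^2 - 80*x/9 + 80/27.
u(x) = 5/3·x·(4/3 − x)^2 vanishes at x = 0 and x = 4/3, so u ∈ H^1_0(0, 4/3). Differentiate via the product rule and integrate the resulting polynomials term by term.
  ∫_0^4/3 u² dx = ∫_0^4/3 (25*x^6/9 - 400*x^5/27 + 800*x^4/27 - 6400*x^3/243 + 6400*x^2/729) dx. Term by term:
    ∫_0^4/3 25*x^6/9 dx = 409600/137781;  ∫_0^4/3 -400*x^5/27 dx = -819200/59049;  ∫_0^4/3 800*x^4/27 dx = 163840/6561;
    ∫_0^4/3 -6400*x^3/243 dx = -409600/19683;  ∫_0^4/3 6400*x^2/729 dx = 409600/59049.
  Sum: 409600/137781 − 819200/59049 + 163840/6561 − 409600/19683 + 409600/59049 = 81920/413343.
  ∫_0^4/3 (u')² dx = ∫_0^4/3 (25*x^4 - 800*x^3/9 + 8800*x^2/81 - 12800*x/243 + 6400/729) dx. Term by term:
    ∫_0^4/3 25*x^4 dx = 5120/243;  ∫_0^4/3 -800*x^3/9 dx = -51200/729;  ∫_0^4/3 8800*x^2/81 dx = 563200/6561;
    ∫_0^4/3 -12800*x/243 dx = -102400/2187;  ∫_0^4/3 6400/729 dx = 25600/2187.
  Sum: 5120/243 − 51200/729 + 563200/6561 − 102400/2187 + 25600/2187 = 10240/6561.
∫_0^4/3 u² dx = 81920/413343, so ||u||_L² = 128*sqrt(35)/1701.
∫_0^4/3 (u')² dx = 10240/6561, so ||u'||_L² = 32*sqrt(10)/81.
Ratio ||u||_L² / ||u'||_L² = 2*sqrt(14)/21.
Sharp Poincaré constant on H^1_0(0, 4/3) is C_P = L/π = 4/(3*π), achieved by sin(3*π/4·x).
A polynomial bump cannot attain the sharp Poincaré constant (only the first sine eigenfunction does), so the ratio is strictly less than C_P, consistent with ||u||_L² ≤ C_P ||u'||_L².


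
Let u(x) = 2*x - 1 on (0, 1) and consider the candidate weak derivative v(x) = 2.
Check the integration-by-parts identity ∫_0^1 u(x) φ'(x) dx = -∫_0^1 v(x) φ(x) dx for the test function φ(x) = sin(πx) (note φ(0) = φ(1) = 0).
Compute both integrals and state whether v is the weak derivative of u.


LHS = -4/π, RHS = -4/π. Yes, v = u' weakly.

u(x) = 2*x - 1, classical derivative u'(x) = 2.
φ(x) = sin(πx), so φ'(x) = π*cos(π*x).
Note φ(0) = φ(1) = 0, so the boundary term u·φ vanishes.
LHS = ∫_0^1 u(x) φ'(x) dx = ∫_0^1 (2*π*x*cos(π*x) - π*cos(π*x)) dx. Term by term:
  ∫_0^1 -π*cos(π*x) dx = 0;  ∫_0^1 2*π*x*cos(π*x) dx = -4/π.
Sum: 0 − 4/π = -4/π.
So LHS = -4/π.
∫_0^1 v(x) φ(x) dx = ∫_0^1 (2*sin(π*x)) dx. Term by term:
  ∫_0^1 2*sin(π*x) dx = 4/π.
So RHS = -∫_0^1 v(x) φ(x) dx = -4/π.
LHS = RHS, so the identity holds for this test φ.
Moreover u is smooth here and v(x) = u'(x) = 2 pointwise, so the identity holds for every test function. Hence v is the weak derivative of u.


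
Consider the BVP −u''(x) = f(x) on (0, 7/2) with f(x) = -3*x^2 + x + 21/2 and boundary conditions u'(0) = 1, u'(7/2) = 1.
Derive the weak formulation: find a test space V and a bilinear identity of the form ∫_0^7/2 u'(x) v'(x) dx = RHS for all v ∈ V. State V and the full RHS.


V = H^1(0, 7/2) (v unrestricted at boundary; u is determined up to an additive constant); weak form: ∫_0^7/2 u'v' dx = ∫_0^7/2 (-3*x^2 + x + 21/2) v dx + v(7/2) − v(0) for all v ∈ V.

Multiply both sides by a test function v and integrate from 0 to 7/2:
  ∫_0^7/2 −u''(x) v(x) dx = ∫_0^7/2 f(x) v(x) dx.
Integrate the LHS by parts once:
  ∫_0^7/2 −u'' v dx = −[u'(x) v(x)]_0^7/2 + ∫_0^7/2 u'(x) v'(x) dx.
Thus ∫_0^7/2 u'(x) v'(x) dx = ∫_0^7/2 f(x) v(x) dx + [u'(x) v(x)]_0^7/2.
Choose V so that boundary terms are either known or forced to vanish.
u has inhomogeneous Neumann u'(0) = 1, u'(7/2) = 1. [u' v]_0^7/2 = (1)·v(7/2) − (1)·v(0) = v(7/2) − v(0). Take V = H^1(0, 7/2); boundary term becomes part of RHS.
Weak formulation: find u (satisfying any essential BC) such that ∫_0^7/2 u'(x) v'(x) dx = ∫_0^7/2 f v dx + v(7/2) − v(0) for all v ∈ V (Neumann data are natural BCs: they enter the RHS as boundary terms).
Substituting f(x) = -3*x^2 + x + 21/2, the right-hand side is ∫_0^7/2 (-3*x^2 + x + 21/2) v dx + v(7/2) − v(0).
Compatibility check (pure Neumann): taking v ≡ 1 ∈ V gives 0 = ∫_0^7/2 f dx + (1) − (1), i.e. ∫_0^7/2 f dx must equal u'(0) − u'(7/2) = 0. Indeed ∫_0^7/2 (-3*x^2 + x + 21/2) dx = 0, so the data are compatible. The solution is then unique only up to an additive constant (fix it e.g. by requiring ∫_0^7/2 u dx = 0).


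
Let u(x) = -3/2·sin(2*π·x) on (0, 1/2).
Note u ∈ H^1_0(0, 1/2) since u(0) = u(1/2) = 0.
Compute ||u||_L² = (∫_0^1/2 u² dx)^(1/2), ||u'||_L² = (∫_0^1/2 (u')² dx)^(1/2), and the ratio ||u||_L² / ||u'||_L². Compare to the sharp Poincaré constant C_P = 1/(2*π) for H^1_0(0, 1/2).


||u||_L² / ||u'||_L² = 1/(2*π) = C_P.

u(x) = -3/2·sin(2*π·x), so u'(x) = -3*π*cos(2*π*x).
Writing u(x) = A·sin(kπx/L) with A = -3/2 and k = 1, use ∫_0^L sin²(kπx/L) dx = L/2 and ∫_0^L cos²(kπx/L) dx = L/2.
u² = 9/4·sin²(2*π·x) and (u')² = 9*π^2·cos²(2*π·x), and each of sin², cos² integrates to L/2 = 1/4 over (0, 1/2).
∫_0^1/2 u² dx = 9/16, so ||u||_L² = 3/4.
∫_0^1/2 (u')² dx = 9*π^2/4, so ||u'||_L² = 3*π/2.
Ratio ||u||_L² / ||u'||_L² = 1/(2*π).
Sharp Poincaré constant on H^1_0(0, 1/2) is C_P = L/π = 1/(2*π), achieved by sin(2*π·x).
This is the k = 1 eigenfunction (up to amplitude), so the ratio equals the sharp Poincaré constant exactly.


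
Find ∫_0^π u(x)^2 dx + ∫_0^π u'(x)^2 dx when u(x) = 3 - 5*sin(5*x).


||u||_{H^1(0,π)}^2 = -12 + 334*π

u'(x) = -25*cos(5*x).
Expand u² and (u')² and integrate term by term on (0, π), using: for integers n ≥ 1, ∫_0^π sin²(nx) dx = ∫_0^π cos²(nx) dx = π/2; for n ≠ n', ∫_0^π sin(nx)sin(n'x) dx = ∫_0^π cos(nx)cos(n'x) dx = 0; and by product-to-sum, ∫_0^π sin(nx)cos(n'x) dx = ½∫_0^π [sin((n+n')x) + sin((n−n')x)] dx, which is 0 when n+n' is even and 2n/(n²−n'²) when n+n' is odd (it need not vanish on (0, π)). For the constant mode: ∫_0^π 1 dx = π, ∫_0^π cos(nx) dx = 0, ∫_0^π sin(nx) dx = (1−(−1)^n)/n.
  u² squared terms: (3)²·∫1 dx = 9·π = 9*π;  (-5)²·∫sin(5x)² dx = 25·π/2 = 25*π/2.
  u² cross terms: 2·(3)·(-5)·∫1·sin(5x) dx = -30·(2/5) = -12.
  So ∫_0^π u² dx = 9*π + 25*π/2 − 12 = -12 + 43*π/2.
  (u')² squared terms: (-25)²·∫cos(5x)² dx = 625·π/2 = 625*π/2.
  So ∫_0^π (u')² dx = 625*π/2.
||u||_{H^1}^2 = (-12 + 43*π/2) + (625*π/2) = -12 + 334*π.


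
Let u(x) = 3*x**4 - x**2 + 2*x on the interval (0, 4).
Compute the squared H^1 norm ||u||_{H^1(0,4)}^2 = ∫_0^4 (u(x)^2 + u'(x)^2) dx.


||u||_{H^1}^2 = 61598032/105

The H^1 norm (squared) on an interval (0, L) is
  ||u||_{H^1}^2 = ∫_0^L u(x)^2 dx + ∫_0^L u'(x)^2 dx.
Compute u'(x) = 12*x**3 - 2*x + 2.
Then u(x)^2 = 9*x**8 - 6*x**6 + 12*x**5 + x**4 - 4*x**3 + 4*x**2 and u'(x)^2 = 144*x**6 - 48*x**4 + 48*x**3 + 4*x**2 - 8*x + 4.
Integrate each monomial from 0 to 4 using ∫_0^4 c·x^n dx = c·4^(n+1)/(n+1):
  ∫_0^4 u(x)^2 dx = ∫_0^4 (9*x^8 - 6*x^6 + 12*x^5 + x^4 - 4*x^3 + 4*x^2) dx. Term by term:
    ∫_0^4 9*x^8 dx = 262144;  ∫_0^4 -6*x^6 dx = -98304/7;  ∫_0^4 12*x^5 dx = 8192;
    ∫_0^4 x^4 dx = 1024/5;  ∫_0^4 -4*x^3 dx = -256;  ∫_0^4 4*x^2 dx = 256/3.
  Sum: 262144 − 98304/7 + 8192 + 1024/5 − 256 + 256/3 = 26914304/105.
  ∫_0^4 u'(x)^2 dx = ∫_0^4 (144*x^6 - 48*x^4 + 48*x^3 + 4*x^2 - 8*x + 4) dx. Term by term:
    ∫_0^4 144*x^6 dx = 2359296/7;  ∫_0^4 -48*x^4 dx = -49152/5;  ∫_0^4 48*x^3 dx = 3072;
    ∫_0^4 4*x^2 dx = 256/3;  ∫_0^4 -8*x dx = -64;  ∫_0^4 4 dx = 16.
  Sum: 2359296/7 − 49152/5 + 3072 + 256/3 − 64 + 16 = 34683728/105.
Adding: ||u||_{H^1}^2 = 26914304/105 + 34683728/105 = 61598032/105.


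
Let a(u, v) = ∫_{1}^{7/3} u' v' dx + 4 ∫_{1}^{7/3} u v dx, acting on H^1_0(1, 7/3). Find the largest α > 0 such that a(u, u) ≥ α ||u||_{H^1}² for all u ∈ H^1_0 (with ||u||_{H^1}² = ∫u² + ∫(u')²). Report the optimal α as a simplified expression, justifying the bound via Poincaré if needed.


α = 1

Coercivity of a(·,·) on H^1_0(1, 7/3) means a(u, u) ≥ α ||u||_{H^1}² for every u ∈ H^1_0.
The interval has length L = 4/3, and Poincaré/coercivity depend only on L. Here a(u, u) = ∫(u')² + (4)·∫u².
Here c = 4 ≥ 1, so a(u,u) = ∫(u')² + c∫u² ≥ ∫(u')² + ∫u² = ||u||_{H^1}², i.e. α = 1 works. No larger α is possible: a(u,u) ≥ α||u||_{H^1}² means (1−α)∫(u')² ≥ (α−c)∫u², and for the modes u_n = sin(nπ(x−x₀)/L) (x₀ the left endpoint) one has ∫u_n²/∫(u_n')² = (L/(nπ))² → 0, so a(u_n,u_n)/||u_n||_{H^1}² → 1. Hence the optimal constant is α = 1.
Therefore α = 1.


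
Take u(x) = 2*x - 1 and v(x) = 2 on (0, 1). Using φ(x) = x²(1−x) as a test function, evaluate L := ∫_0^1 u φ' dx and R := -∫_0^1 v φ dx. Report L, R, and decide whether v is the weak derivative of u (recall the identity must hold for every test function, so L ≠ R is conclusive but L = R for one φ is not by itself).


LHS = -1/6, RHS = -1/6. Yes, v = u' weakly.

u(x) = 2*x - 1, classical derivative u'(x) = 2.
φ(x) = x²(1−x), so φ'(x) = x*(2 - 3*x).
Note φ(0) = φ(1) = 0, so the boundary term u·φ vanishes.
LHS = ∫_0^1 u(x) φ'(x) dx = ∫_0^1 (-6*x^3 + 7*x^2 - 2*x) dx. Term by term:
  ∫_0^1 -6*x^3 dx = -3/2;  ∫_0^1 7*x^2 dx = 7/3;  ∫_0^1 -2*x dx = -1.
Sum: -3/2 + 7/3 − 1 = -1/6.
So LHS = -1/6.
∫_0^1 v(x) φ(x) dx = ∫_0^1 (-2*x^3 + 2*x^2) dx. Term by term:
  ∫_0^1 -2*x^3 dx = -1/2;  ∫_0^1 2*x^2 dx = 2/3.
Sum: -1/2 + 2/3 = 1/6.
So RHS = -∫_0^1 v(x) φ(x) dx = -1/6.
LHS = RHS, so the identity holds for this test φ.
Moreover u is smooth here and v(x) = u'(x) = 2 pointwise, so the identity holds for every test function. Hence v is the weak derivative of u.


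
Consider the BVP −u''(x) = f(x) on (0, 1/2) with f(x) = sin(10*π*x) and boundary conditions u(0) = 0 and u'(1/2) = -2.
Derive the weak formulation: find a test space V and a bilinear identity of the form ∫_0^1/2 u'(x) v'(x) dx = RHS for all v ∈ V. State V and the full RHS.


V = {v ∈ H^1(0, 1/2) : v(0) = 0} (test functions vanish at x = 0 where u is specified); weak form: ∫_0^1/2 u'v' dx = ∫_0^1/2 (sin(10*π*x)) v dx − 2·v(1/2) for all v ∈ V.

Multiply both sides by a test function v and integrate from 0 to 1/2:
  ∫_0^1/2 −u''(x) v(x) dx = ∫_0^1/2 f(x) v(x) dx.
Integrate the LHS by parts once:
  ∫_0^1/2 −u'' v dx = −[u'(x) v(x)]_0^1/2 + ∫_0^1/2 u'(x) v'(x) dx.
Thus ∫_0^1/2 u'(x) v'(x) dx = ∫_0^1/2 f(x) v(x) dx + [u'(x) v(x)]_0^1/2.
Choose V so that boundary terms are either known or forced to vanish.
Mixed BC: u(0) = 0 (Dirichlet) and u'(1/2) = -2 (Neumann). Define V = {v ∈ H^1(0, 1/2) : v(0) = 0}. Then [u' v]_0^1/2 = u'(1/2)·v(1/2) − u'(0)·0 = − 2·v(1/2).
Weak formulation: find u (satisfying any essential BC) such that ∫_0^1/2 u'(x) v'(x) dx = ∫_0^1/2 f v dx − 2·v(1/2) for all v ∈ V (Dirichlet at 0 absorbed into V; Neumann datum at x = 1/2 contributes the boundary term).
Substituting f(x) = sin(10*π*x), the right-hand side is ∫_0^1/2 (sin(10*π*x)) v dx − 2·v(1/2).


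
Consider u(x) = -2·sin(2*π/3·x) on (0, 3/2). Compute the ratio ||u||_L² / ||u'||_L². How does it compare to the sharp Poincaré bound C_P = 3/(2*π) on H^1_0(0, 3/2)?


||u||_L² / ||u'||_L² = 3/(2*π) = C_P.

u(x) = -2·sin(2*π/3·x), so u'(x) = -4*π*cos(2*π*x/3)/3.
Writing u(x) = A·sin(kπx/L) with A = -2 and k = 1, use ∫_0^L sin²(kπx/L) dx = L/2 and ∫_0^L cos²(kπx/L) dx = L/2.
u² = 4·sin²(2*π/3·x) and (u')² = 16*π^2/9·cos²(2*π/3·x), and each of sin², cos² integrates to L/2 = 3/4 over (0, 3/2).
∫_0^3/2 u² dx = 3, so ||u||_L² = sqrt(3).
∫_0^3/2 (u')² dx = 4*π^2/3, so ||u'||_L² = 2*sqrt(3)*π/3.
Ratio ||u||_L² / ||u'||_L² = 3/(2*π).
Sharp Poincaré constant on H^1_0(0, 3/2) is C_P = L/π = 3/(2*π), achieved by sin(2*π/3·x).
This is the k = 1 eigenfunction (up to amplitude), so the ratio equals the sharp Poincaré constant exactly.


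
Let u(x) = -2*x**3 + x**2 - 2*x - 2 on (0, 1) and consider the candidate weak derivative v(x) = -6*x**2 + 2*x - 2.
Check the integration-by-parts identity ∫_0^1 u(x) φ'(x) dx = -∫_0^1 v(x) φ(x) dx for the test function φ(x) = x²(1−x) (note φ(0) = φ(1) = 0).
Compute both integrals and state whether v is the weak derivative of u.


LHS = 4/15, RHS = 4/15. Yes, v = u' weakly.

u(x) = -2*x**3 + x**2 - 2*x - 2, classical derivative u'(x) = -6*x**2 + 2*x - 2.
φ(x) = x²(1−x), so φ'(x) = x*(2 - 3*x).
Note φ(0) = φ(1) = 0, so the boundary term u·φ vanishes.
LHS = ∫_0^1 u(x) φ'(x) dx = ∫_0^1 (6*x^5 - 7*x^4 + 8*x^3 + 2*x^2 - 4*x) dx. Term by term:
  ∫_0^1 6*x^5 dx = 1;  ∫_0^1 -7*x^4 dx = -7/5;  ∫_0^1 8*x^3 dx = 2;
  ∫_0^1 2*x^2 dx = 2/3;  ∫_0^1 -4*x dx = -2.
Sum: 1 − 7/5 + 2 + 2/3 − 2 = 4/15.
So LHS = 4/15.
∫_0^1 v(x) φ(x) dx = ∫_0^1 (6*x^5 - 8*x^4 + 4*x^3 - 2*x^2) dx. Term by term:
  ∫_0^1 6*x^5 dx = 1;  ∫_0^1 -8*x^4 dx = -8/5;  ∫_0^1 4*x^3 dx = 1;
  ∫_0^1 -2*x^2 dx = -2/3.
Sum: 1 − 8/5 + 1 − 2/3 = -4/15.
So RHS = -∫_0^1 v(x) φ(x) dx = 4/15.
LHS = RHS, so the identity holds for this test φ.
Moreover u is smooth here and v(x) = u'(x) = -6*x**2 + 2*x - 2 pointwise, so the identity holds for every test function. Hence v is the weak derivative of u.


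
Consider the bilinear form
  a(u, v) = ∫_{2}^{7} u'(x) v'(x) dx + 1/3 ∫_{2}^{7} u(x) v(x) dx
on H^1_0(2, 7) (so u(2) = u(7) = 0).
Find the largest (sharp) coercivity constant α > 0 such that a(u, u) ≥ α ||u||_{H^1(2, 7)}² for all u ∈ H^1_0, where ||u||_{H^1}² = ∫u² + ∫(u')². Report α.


α = (25/3 + π^2)/(π^2 + 25)

Coercivity of a(·,·) on H^1_0(2, 7) means a(u, u) ≥ α ||u||_{H^1}² for every u ∈ H^1_0.
The interval has length L = 5, and Poincaré/coercivity depend only on L. Here a(u, u) = ∫(u')² + (1/3)·∫u².
Here 0 < c = 1/3 < 1. The condition a(u,u) ≥ α||u||_{H^1}² reads (1−α)∫(u')² ≥ (α−c)∫u². Any admissible α is ≤ 1 (rapidly oscillating u have ∫u²/∫(u')² → 0), and α = 1 would force 0 ≥ (1−c)∫u², impossible since c < 1; so 1−α > 0. By the sharp Poincaré inequality on H^1_0 of an interval of length L, ∫(u')² ≥ (π/L)²∫u² with equality for the first sine mode sin(π(x−x₀)/L) (x₀ the left endpoint), so the inequality holds for all u iff (1−α)(π/L)² ≥ α − c, i.e. α ≤ ((π/L)² + c)/((π/L)² + 1) = (1 + c(L/π)²)/(1 + (L/π)²). With (π/L)² = π^2/25 and c = 1/3, the largest admissible constant is α = ((π/L)² + c)/((π/L)² + 1).
Simplifying, α = (25/3 + π^2)/(π^2 + 25).


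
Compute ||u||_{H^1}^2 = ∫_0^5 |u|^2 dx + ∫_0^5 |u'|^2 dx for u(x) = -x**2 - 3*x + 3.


||u||_{H^1}^2 = 11215/6

The H^1 norm (squared) on an interval (0, L) is
  ||u||_{H^1}^2 = ∫_0^L u(x)^2 dx + ∫_0^L u'(x)^2 dx.
Compute u'(x) = -2*x - 3.
Then u(x)^2 = x**4 + 6*x**3 + 3*x**2 - 18*x + 9 and u'(x)^2 = 4*x**2 + 12*x + 9.
Integrate each monomial from 0 to 5 using ∫_0^5 c·x^n dx = c·5^(n+1)/(n+1):
  ∫_0^5 u(x)^2 dx = ∫_0^5 (x^4 + 6*x^3 + 3*x^2 - 18*x + 9) dx. Term by term:
    ∫_0^5 x^4 dx = 625;  ∫_0^5 6*x^3 dx = 1875/2;  ∫_0^5 3*x^2 dx = 125;
    ∫_0^5 -18*x dx = -225;  ∫_0^5 9 dx = 45.
  Sum: 625 + 1875/2 + 125 − 225 + 45 = 3015/2.
  ∫_0^5 u'(x)^2 dx = ∫_0^5 (4*x^2 + 12*x + 9) dx. Term by term:
    ∫_0^5 4*x^2 dx = 500/3;  ∫_0^5 12*x dx = 150;  ∫_0^5 9 dx = 45.
  Sum: 500/3 + 150 + 45 = 1085/3.
Adding: ||u||_{H^1}^2 = 3015/2 + 1085/3 = 11215/6.


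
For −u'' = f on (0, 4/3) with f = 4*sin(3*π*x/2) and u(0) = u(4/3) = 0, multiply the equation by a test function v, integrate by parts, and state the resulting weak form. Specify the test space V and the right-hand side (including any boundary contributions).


V = H^1_0(0, 4/3) (so v(0) = v(4/3) = 0); weak form: ∫_0^4/3 u'v' dx = ∫_0^4/3 (4*sin(3*π*x/2)) v dx for all v ∈ V.

Multiply both sides by a test function v and integrate from 0 to 4/3:
  ∫_0^4/3 −u''(x) v(x) dx = ∫_0^4/3 f(x) v(x) dx.
Integrate the LHS by parts once:
  ∫_0^4/3 −u'' v dx = −[u'(x) v(x)]_0^4/3 + ∫_0^4/3 u'(x) v'(x) dx.
Thus ∫_0^4/3 u'(x) v'(x) dx = ∫_0^4/3 f(x) v(x) dx + [u'(x) v(x)]_0^4/3.
Choose V so that boundary terms are either known or forced to vanish.
u is Dirichlet: u(0) = u(4/3) = 0. Let V = H^1_0(0, 4/3); then v(0) = v(4/3) = 0, and [u' v]_0^4/3 = 0.
Weak formulation: find u (satisfying any essential BC) such that ∫_0^4/3 u'(x) v'(x) dx = ∫_0^4/3 f v dx for all v ∈ V.
Substituting f(x) = 4*sin(3*π*x/2), the right-hand side is ∫_0^4/3 (4*sin(3*π*x/2)) v dx.


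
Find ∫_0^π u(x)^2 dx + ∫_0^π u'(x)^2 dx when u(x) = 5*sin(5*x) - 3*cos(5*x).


||u||_{H^1(0,π)}^2 = 442*π

u'(x) = 15*sin(5*x) + 25*cos(5*x).
Expand u² and (u')² and integrate term by term on (0, π), using: for integers n ≥ 1, ∫_0^π sin²(nx) dx = ∫_0^π cos²(nx) dx = π/2; for n ≠ n', ∫_0^π sin(nx)sin(n'x) dx = ∫_0^π cos(nx)cos(n'x) dx = 0; and by product-to-sum, ∫_0^π sin(nx)cos(n'x) dx = ½∫_0^π [sin((n+n')x) + sin((n−n')x)] dx, which is 0 when n+n' is even and 2n/(n²−n'²) when n+n' is odd (it need not vanish on (0, π)).
  u² squared terms: (-3)²·∫cos(5x)² dx = 9·π/2 = 9*π/2;  (5)²·∫sin(5x)² dx = 25·π/2 = 25*π/2.
  u² cross terms: 2·(-3)·(5)·∫cos(5x)·sin(5x) dx = -30·(0) = 0.
  So ∫_0^π u² dx = 9*π/2 + 25*π/2 + 0 = 17*π.
  (u')² squared terms: (15)²·∫sin(5x)² dx = 225·π/2 = 225*π/2;  (25)²·∫cos(5x)² dx = 625·π/2 = 625*π/2.
  (u')² cross terms: 2·(15)·(25)·∫sin(5x)·cos(5x) dx = 750·(0) = 0.
  So ∫_0^π (u')² dx = 225*π/2 + 625*π/2 + 0 = 425*π.
||u||_{H^1}^2 = (17*π) + (425*π) = 442*π.
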